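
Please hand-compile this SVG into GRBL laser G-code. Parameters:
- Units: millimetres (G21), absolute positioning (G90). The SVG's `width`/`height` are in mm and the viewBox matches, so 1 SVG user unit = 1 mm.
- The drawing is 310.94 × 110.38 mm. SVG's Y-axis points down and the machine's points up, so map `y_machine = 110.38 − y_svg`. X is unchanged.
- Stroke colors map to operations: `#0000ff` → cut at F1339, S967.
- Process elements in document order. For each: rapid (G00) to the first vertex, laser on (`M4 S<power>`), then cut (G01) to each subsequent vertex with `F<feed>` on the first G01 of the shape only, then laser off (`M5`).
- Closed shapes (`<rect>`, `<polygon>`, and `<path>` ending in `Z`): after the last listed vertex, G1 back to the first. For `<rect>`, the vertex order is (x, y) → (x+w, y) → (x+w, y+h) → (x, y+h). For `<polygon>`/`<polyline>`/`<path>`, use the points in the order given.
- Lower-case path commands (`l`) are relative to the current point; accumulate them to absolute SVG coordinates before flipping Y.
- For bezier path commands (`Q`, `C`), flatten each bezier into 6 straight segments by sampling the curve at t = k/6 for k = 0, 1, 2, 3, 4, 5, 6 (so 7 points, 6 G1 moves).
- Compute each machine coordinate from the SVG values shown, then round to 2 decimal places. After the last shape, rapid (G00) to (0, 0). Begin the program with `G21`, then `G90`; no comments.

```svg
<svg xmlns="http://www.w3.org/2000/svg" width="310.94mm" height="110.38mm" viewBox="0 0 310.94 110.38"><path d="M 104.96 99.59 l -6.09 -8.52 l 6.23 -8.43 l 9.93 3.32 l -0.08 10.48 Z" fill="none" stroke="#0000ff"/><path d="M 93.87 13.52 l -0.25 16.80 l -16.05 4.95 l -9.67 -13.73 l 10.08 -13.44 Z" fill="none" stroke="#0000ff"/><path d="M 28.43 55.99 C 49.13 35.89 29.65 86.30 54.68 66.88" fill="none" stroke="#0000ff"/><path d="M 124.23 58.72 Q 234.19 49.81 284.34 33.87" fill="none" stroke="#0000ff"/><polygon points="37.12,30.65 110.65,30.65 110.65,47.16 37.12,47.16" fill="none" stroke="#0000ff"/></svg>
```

G21
G90
G00 X104.96 Y10.79
M4 S967
G01 X98.87 Y19.31 F1339
G01 X105.10 Y27.74
G01 X115.03 Y24.42
G01 X114.95 Y13.94
G01 X104.96 Y10.79
M5
G00 X93.87 Y96.86
M4 S967
G01 X93.62 Y80.06 F1339
G01 X77.57 Y75.11
G01 X67.90 Y88.84
G01 X77.98 Y102.28
G01 X93.87 Y96.86
M5
G00 X28.43 Y54.39
M4 S967
G01 X35.82 Y59.21 F1339
G01 X38.87 Y56.18
G01 X39.93 Y49.20
G01 X41.35 Y42.16
G01 X45.48 Y38.96
G01 X54.68 Y43.50
M5
G00 X124.23 Y51.66
M4 S967
G01 X159.22 Y54.83 F1339
G01 X190.89 Y58.38
G01 X219.24 Y62.33
G01 X244.26 Y66.66
G01 X265.96 Y71.39
G01 X284.34 Y76.51
M5
G00 X37.12 Y79.73
M4 S967
G01 X110.65 Y79.73 F1339
G01 X110.65 Y63.22
G01 X37.12 Y63.22
G01 X37.12 Y79.73
M5
G00 X0.00 Y0.00

viewBox `0 0 310.94 110.38` with mm width/height → 1 unit = 1 mm. Flip: y_m = 110.38 − y_svg.

**Shape 1** — `<path>` regular polygon, stroke `#0000ff` → cut (S967, F1339). Machine vertices: (104.96,10.79) → (98.87,19.31) → (105.10,27.74) → (115.03,24.42) → (114.95,13.94) → (104.96,10.79). Closed: final G1 returns to the first vertex.

**Shape 2** — `<path>` regular polygon, stroke `#0000ff` → cut (S967, F1339). Machine vertices: (93.87,96.86) → (93.62,80.06) → (77.57,75.11) → (67.90,88.84) → (77.98,102.28) → (93.87,96.86). Closed: final G1 returns to the first vertex.

**Shape 3** — `<path>` cubic bezier, stroke `#0000ff` → cut (S967, F1339). Control points (SVG): P0=(28.43,55.99), P1=(49.13,35.89), P2=(29.65,86.30), P3=(54.68,66.88); sampled at t=k/6. Machine vertices: (28.43,54.39) → (35.82,59.21) → (38.87,56.18) → (39.93,49.20) → (41.35,42.16) → (45.48,38.96) → (54.68,43.50). Open path.

**Shape 4** — `<path>` quadratic bezier, stroke `#0000ff` → cut (S967, F1339). Control points (SVG): P0=(124.23,58.72), P1=(234.19,49.81), P2=(284.34,33.87); sampled at t=k/6. Machine vertices: (124.23,51.66) → (159.22,54.83) → (190.89,58.38) → (219.24,62.33) → (244.26,66.66) → (265.96,71.39) → (284.34,76.51). Open path.

**Shape 5** — `<polygon>` rectangle, stroke `#0000ff` → cut (S967, F1339). Machine vertices: (37.12,79.73) → (110.65,79.73) → (110.65,63.22) → (37.12,63.22) → (37.12,79.73). Closed: final G1 returns to the first vertex.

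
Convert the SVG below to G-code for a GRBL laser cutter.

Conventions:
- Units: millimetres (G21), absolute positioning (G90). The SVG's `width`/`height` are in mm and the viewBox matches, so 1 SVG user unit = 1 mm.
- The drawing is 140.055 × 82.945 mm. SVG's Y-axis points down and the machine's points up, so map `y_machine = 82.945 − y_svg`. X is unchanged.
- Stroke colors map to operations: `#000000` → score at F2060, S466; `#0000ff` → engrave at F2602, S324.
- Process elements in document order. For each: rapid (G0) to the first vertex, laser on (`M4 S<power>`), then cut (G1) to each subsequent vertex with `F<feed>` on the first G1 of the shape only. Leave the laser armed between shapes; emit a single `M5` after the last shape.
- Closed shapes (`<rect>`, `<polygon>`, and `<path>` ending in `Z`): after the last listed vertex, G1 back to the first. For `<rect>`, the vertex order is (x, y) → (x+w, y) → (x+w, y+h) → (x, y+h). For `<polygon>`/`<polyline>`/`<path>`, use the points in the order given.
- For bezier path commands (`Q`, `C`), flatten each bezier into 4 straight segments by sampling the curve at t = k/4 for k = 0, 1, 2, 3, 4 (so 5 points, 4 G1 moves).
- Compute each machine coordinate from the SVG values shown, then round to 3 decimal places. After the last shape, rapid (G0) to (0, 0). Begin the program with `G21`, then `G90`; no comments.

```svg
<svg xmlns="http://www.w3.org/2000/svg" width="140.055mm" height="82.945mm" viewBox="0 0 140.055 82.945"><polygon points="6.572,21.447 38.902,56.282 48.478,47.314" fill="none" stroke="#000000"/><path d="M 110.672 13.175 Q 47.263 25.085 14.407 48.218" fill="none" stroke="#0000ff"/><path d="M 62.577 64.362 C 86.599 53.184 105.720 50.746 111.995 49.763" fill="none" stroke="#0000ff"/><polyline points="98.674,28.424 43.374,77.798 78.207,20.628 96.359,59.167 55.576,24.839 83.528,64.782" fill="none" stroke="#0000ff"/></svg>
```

Since the viewBox matches the mm dimensions, user units are millimetres directly. The only transform is the Y-flip y_m = 82.945 − y_svg.

Shape 1 is a closed polygon drawn with `<polygon>`. Its stroke #000000 means score at S466, F2060. After flipping Y the toolpath is (6.572,61.498) → (38.902,26.663) → (48.478,35.631) → (6.572,61.498), returning to the start.

Shape 2 is a quadratic bezier drawn with `<path>`. Its stroke #0000ff means engrave at S324, F2602. After flipping Y the toolpath is (110.672,69.770) → (80.877,63.114) → (54.901,55.054) → (32.745,45.592) → (14.407,34.727).

Shape 3 is a cubic bezier drawn with `<path>`. Its stroke #0000ff means engrave at S324, F2602. After flipping Y the toolpath is (62.577,18.583) → (79.550,25.442) → (93.941,29.706) → (105.004,32.058) → (111.995,33.182).

Shape 4 is a open polyline drawn with `<polyline>`. Its stroke #0000ff means engrave at S324, F2602. After flipping Y the toolpath is (98.674,54.521) → (43.374,5.147) → (78.207,62.317) → (96.359,23.778) → (55.576,58.106) → (83.528,18.163).

G21
G90
G0 X6.572 Y61.498
M4 S466
G1 X38.902 Y26.663 F2060
G1 X48.478 Y35.631
G1 X6.572 Y61.498
G0 X110.672 Y69.770
M4 S324
G1 X80.877 Y63.114 F2602
G1 X54.901 Y55.054
G1 X32.745 Y45.592
G1 X14.407 Y34.727
G0 X62.577 Y18.583
M4 S324
G1 X79.550 Y25.442 F2602
G1 X93.941 Y29.706
G1 X105.004 Y32.058
G1 X111.995 Y33.182
G0 X98.674 Y54.521
M4 S324
G1 X43.374 Y5.147 F2602
G1 X78.207 Y62.317
G1 X96.359 Y23.778
G1 X55.576 Y58.106
G1 X83.528 Y18.163
M5
G0 X0.000 Y0.000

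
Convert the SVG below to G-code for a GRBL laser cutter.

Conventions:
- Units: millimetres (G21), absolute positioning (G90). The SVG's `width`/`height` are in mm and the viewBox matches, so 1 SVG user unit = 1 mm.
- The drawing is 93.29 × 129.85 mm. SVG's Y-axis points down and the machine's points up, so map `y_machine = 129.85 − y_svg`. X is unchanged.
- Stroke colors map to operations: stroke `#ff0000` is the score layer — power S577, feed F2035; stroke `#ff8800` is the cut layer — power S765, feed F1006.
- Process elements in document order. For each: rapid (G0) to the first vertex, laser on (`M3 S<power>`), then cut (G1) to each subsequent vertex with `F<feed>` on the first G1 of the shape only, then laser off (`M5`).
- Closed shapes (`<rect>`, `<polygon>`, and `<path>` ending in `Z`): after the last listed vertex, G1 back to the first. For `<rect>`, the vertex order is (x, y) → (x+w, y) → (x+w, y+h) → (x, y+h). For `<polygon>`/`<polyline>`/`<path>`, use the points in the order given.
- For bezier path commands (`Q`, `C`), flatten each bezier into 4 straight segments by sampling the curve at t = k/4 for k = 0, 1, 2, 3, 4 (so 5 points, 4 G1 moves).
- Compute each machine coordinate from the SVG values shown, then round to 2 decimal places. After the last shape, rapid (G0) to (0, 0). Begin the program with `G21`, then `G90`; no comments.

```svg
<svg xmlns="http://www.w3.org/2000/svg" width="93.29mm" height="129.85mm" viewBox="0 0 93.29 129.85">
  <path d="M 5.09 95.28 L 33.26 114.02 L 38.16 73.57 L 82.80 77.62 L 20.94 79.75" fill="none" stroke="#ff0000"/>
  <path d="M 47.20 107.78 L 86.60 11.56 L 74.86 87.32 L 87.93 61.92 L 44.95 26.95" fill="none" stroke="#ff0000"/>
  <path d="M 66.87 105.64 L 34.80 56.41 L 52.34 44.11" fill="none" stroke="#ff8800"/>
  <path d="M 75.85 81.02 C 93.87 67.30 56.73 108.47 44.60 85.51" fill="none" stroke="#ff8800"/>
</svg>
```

viewBox `0 0 93.29 129.85` with mm width/height → 1 unit = 1 mm. Flip: y_m = 129.85 − y_svg.

**Shape 1** — `<path>` open polyline, stroke `#ff0000` → score (S577, F2035). Machine vertices: (5.09,34.57) → (33.26,15.83) → (38.16,56.28) → (82.80,52.23) → (20.94,50.10). Open path.

**Shape 2** — `<path>` open polyline, stroke `#ff0000` → score (S577, F2035). Machine vertices: (47.20,22.07) → (86.60,118.29) → (74.86,42.53) → (87.93,67.93) → (44.95,102.90). Open path.

**Shape 3** — `<path>` open polyline, stroke `#ff8800` → cut (S765, F1006). Machine vertices: (66.87,24.21) → (34.80,73.44) → (52.34,85.74). Open path.

**Shape 4** — `<path>` cubic bezier, stroke `#ff8800` → cut (S765, F1006). Control points (SVG): P0=(75.85,81.02), P1=(93.87,67.30), P2=(56.73,108.47), P3=(44.60,85.51); sampled at t=k/4. Machine vertices: (75.85,48.83) → (80.28,50.69) → (71.53,43.12) → (57.13,37.28) → (44.60,44.34). Open path.

G21
G90
G0 X5.09 Y34.57
M3 S577
G1 X33.26 Y15.83 F2035
G1 X38.16 Y56.28
G1 X82.80 Y52.23
G1 X20.94 Y50.10
M5
G0 X47.20 Y22.07
M3 S577
G1 X86.60 Y118.29 F2035
G1 X74.86 Y42.53
G1 X87.93 Y67.93
G1 X44.95 Y102.90
M5
G0 X66.87 Y24.21
M3 S765
G1 X34.80 Y73.44 F1006
G1 X52.34 Y85.74
M5
G0 X75.85 Y48.83
M3 S765
G1 X80.28 Y50.69 F1006
G1 X71.53 Y43.12
G1 X57.13 Y37.28
G1 X44.60 Y44.34
M5
G0 X0.00 Y0.00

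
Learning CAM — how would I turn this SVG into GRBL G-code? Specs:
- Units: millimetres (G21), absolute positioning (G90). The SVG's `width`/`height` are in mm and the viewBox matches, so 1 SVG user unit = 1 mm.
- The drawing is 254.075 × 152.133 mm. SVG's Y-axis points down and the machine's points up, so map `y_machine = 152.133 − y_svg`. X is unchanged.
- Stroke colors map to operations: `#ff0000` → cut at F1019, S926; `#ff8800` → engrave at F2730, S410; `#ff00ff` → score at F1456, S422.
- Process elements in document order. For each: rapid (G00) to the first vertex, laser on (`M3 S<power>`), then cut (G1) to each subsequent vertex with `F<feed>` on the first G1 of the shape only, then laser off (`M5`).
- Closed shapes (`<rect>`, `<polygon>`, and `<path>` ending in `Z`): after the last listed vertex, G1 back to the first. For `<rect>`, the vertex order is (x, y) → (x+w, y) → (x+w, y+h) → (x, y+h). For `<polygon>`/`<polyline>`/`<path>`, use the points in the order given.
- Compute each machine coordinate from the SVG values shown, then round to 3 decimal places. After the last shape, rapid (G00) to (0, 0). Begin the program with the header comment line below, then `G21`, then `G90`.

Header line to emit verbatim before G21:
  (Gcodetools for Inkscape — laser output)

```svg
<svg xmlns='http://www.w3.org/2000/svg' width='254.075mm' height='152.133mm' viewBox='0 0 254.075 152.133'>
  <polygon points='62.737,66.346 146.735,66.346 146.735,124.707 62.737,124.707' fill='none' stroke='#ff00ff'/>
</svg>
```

(Gcodetools for Inkscape — laser output)
G21
G90
G00 X62.737 Y85.787
M3 S422
G1 X146.735 Y85.787 F1456
G1 X146.735 Y27.426
G1 X62.737 Y27.426
G1 X62.737 Y85.787
M5
G00 X0.000 Y0.000

viewBox `0 0 254.075 152.133` with mm width/height → 1 unit = 1 mm. Flip: y_m = 152.133 − y_svg.

**Shape 1** — `<polygon>` rectangle, stroke `#ff00ff` → score (S422, F1456). Machine vertices: (62.737,85.787) → (146.735,85.787) → (146.735,27.426) → (62.737,27.426) → (62.737,85.787). Closed: final G1 returns to the first vertex.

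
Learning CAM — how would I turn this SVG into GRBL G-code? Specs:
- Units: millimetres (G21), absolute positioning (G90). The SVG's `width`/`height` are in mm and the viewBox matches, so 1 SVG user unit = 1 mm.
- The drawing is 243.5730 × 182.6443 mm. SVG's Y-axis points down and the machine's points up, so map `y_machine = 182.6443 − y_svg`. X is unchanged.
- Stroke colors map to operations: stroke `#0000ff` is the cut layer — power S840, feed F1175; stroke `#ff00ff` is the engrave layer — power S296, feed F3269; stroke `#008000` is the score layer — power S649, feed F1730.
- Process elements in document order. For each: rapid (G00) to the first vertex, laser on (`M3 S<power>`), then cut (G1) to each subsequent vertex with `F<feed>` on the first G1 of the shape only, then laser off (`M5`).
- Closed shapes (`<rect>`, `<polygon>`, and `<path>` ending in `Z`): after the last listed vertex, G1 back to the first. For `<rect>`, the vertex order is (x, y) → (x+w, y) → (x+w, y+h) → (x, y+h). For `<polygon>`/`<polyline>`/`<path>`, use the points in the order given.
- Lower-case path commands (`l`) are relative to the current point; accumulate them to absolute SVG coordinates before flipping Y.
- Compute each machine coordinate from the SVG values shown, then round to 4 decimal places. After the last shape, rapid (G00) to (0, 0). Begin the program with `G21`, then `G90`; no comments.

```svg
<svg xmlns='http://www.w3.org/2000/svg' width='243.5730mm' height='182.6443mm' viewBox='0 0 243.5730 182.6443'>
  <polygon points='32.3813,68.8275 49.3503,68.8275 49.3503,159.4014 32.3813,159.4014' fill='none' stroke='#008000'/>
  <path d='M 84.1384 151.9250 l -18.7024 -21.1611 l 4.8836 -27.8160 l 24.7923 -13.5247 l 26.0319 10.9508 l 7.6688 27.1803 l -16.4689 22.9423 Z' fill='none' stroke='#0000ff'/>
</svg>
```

Since the viewBox matches the mm dimensions, user units are millimetres directly. The only transform is the Y-flip y_m = 182.6443 − y_svg.

Shape 1 is a rectangle drawn with `<polygon>`. Its stroke #008000 means score at S649, F1730. After flipping Y the toolpath is (32.3813,113.8168) → (49.3503,113.8168) → (49.3503,23.2429) → (32.3813,23.2429) → (32.3813,113.8168), returning to the start.

Shape 2 is a regular polygon drawn with `<path>`. Its stroke #0000ff means cut at S840, F1175. After flipping Y the toolpath is (84.1384,30.7193) → (65.4360,51.8804) → (70.3196,79.6964) → (95.1119,93.2211) → (121.1438,82.2703) → (128.8126,55.0900) → (112.3437,32.1477) → (84.1384,30.7193), returning to the start.

G21
G90
G00 X32.3813 Y113.8168
M3 S649
G1 X49.3503 Y113.8168 F1730
G1 X49.3503 Y23.2429
G1 X32.3813 Y23.2429
G1 X32.3813 Y113.8168
M5
G00 X84.1384 Y30.7193
M3 S840
G1 X65.4360 Y51.8804 F1175
G1 X70.3196 Y79.6964
G1 X95.1119 Y93.2211
G1 X121.1438 Y82.2703
G1 X128.8126 Y55.0900
G1 X112.3437 Y32.1477
G1 X84.1384 Y30.7193
M5
G00 X0.0000 Y0.0000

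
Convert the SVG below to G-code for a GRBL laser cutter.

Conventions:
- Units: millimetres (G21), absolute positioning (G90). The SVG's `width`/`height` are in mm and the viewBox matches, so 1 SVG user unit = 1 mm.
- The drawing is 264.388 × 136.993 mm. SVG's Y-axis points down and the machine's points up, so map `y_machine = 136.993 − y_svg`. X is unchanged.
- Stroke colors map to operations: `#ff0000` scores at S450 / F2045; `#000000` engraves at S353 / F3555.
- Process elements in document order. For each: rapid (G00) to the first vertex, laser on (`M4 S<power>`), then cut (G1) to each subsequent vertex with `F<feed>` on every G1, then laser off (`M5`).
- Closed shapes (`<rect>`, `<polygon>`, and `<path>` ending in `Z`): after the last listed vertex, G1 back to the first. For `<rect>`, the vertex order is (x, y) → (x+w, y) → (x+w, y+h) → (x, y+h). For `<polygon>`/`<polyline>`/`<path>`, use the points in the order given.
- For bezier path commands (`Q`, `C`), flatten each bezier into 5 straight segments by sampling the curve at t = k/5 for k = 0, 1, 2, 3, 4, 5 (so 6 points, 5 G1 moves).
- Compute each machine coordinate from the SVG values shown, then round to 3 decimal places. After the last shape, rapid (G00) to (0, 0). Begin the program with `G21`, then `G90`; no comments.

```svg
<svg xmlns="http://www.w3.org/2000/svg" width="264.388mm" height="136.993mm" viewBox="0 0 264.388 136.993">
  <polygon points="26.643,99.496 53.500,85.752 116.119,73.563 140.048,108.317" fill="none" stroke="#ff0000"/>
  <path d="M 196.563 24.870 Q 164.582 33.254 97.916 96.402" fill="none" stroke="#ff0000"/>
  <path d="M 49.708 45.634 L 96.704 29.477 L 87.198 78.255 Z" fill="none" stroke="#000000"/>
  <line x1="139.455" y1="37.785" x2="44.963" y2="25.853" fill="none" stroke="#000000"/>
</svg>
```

viewBox `0 0 264.388 136.993` with mm width/height → 1 unit = 1 mm. Flip: y_m = 136.993 − y_svg.

**Shape 1** — `<polygon>` closed polygon, stroke `#ff0000` → score (S450, F2045). Machine vertices: (26.643,37.497) → (53.500,51.241) → (116.119,63.430) → (140.048,28.676) → (26.643,37.497). Closed: final G1 returns to the first vertex.

**Shape 2** — `<path>` quadratic bezier, stroke `#ff0000` → score (S450, F2045). Control points (SVG): P0=(196.563,24.870), P1=(164.582,33.254), P2=(97.916,96.402); sampled at t=k/5. Machine vertices: (196.563,112.123) → (182.383,106.579) → (165.429,96.654) → (145.699,82.347) → (123.195,63.660) → (97.916,40.591). Open path.

**Shape 3** — `<path>` regular polygon, stroke `#000000` → engrave (S353, F3555). Machine vertices: (49.708,91.359) → (96.704,107.516) → (87.198,58.738) → (49.708,91.359). Closed: final G1 returns to the first vertex.

**Shape 4** — `<line>` line segment, stroke `#000000` → engrave (S353, F3555). Machine vertices: (139.455,99.208) → (44.963,111.140). Open path.

G21
G90
G00 X26.643 Y37.497
M4 S450
G1 X53.500 Y51.241 F2045
G1 X116.119 Y63.430 F2045
G1 X140.048 Y28.676 F2045
G1 X26.643 Y37.497 F2045
M5
G00 X196.563 Y112.123
M4 S450
G1 X182.383 Y106.579 F2045
G1 X165.429 Y96.654 F2045
G1 X145.699 Y82.347 F2045
G1 X123.195 Y63.660 F2045
G1 X97.916 Y40.591 F2045
M5
G00 X49.708 Y91.359
M4 S353
G1 X96.704 Y107.516 F3555
G1 X87.198 Y58.738 F3555
G1 X49.708 Y91.359 F3555
M5
G00 X139.455 Y99.208
M4 S353
G1 X44.963 Y111.140 F3555
M5
G00 X0.000 Y0.000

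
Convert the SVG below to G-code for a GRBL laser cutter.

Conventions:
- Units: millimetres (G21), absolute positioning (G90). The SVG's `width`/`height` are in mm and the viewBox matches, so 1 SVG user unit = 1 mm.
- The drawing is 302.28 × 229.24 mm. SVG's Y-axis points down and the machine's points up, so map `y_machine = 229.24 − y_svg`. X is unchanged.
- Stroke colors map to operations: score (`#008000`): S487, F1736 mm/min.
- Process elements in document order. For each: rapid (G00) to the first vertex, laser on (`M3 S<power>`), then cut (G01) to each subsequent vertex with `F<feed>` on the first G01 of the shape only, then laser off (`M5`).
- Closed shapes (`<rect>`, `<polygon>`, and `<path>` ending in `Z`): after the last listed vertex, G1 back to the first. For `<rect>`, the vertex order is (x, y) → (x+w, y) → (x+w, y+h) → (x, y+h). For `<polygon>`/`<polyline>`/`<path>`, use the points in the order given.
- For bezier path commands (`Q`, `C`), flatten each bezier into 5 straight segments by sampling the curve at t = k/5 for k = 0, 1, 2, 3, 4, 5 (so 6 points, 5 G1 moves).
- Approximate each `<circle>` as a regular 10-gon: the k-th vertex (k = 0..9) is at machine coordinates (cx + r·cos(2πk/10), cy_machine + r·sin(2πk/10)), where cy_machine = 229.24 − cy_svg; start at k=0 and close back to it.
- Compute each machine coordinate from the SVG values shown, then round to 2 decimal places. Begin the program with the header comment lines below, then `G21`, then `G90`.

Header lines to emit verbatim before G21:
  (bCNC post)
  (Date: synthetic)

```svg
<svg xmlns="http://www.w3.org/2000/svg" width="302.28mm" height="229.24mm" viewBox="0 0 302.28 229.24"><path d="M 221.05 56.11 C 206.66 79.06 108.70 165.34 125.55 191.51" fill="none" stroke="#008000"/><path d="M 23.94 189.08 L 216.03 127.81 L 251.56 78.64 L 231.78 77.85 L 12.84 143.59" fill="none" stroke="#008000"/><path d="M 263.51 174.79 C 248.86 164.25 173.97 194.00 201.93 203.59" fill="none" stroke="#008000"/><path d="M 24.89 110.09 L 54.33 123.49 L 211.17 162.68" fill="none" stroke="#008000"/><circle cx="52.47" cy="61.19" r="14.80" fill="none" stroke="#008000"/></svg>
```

1 u = 1 mm; y_m = 229.24 − y.

[1] `<path>` cubic bezier, #008000→score S487 F1736: (221.05,173.13) → (203.97,152.75) → (176.36,123.09) → (147.74,90.09) → (127.63,59.66) → (125.55,37.73)

[2] `<path>` open polyline, #008000→score S487 F1736: (23.94,40.16) → (216.03,101.43) → (251.56,150.60) → (231.78,151.39) → (12.84,85.65)

[3] `<path>` cubic bezier, #008000→score S487 F1736: (263.51,54.45) → (248.80,56.42) → (227.45,51.63) → (207.31,42.97) → (196.19,33.34) → (201.93,25.65)

[4] `<path>` open polyline, #008000→score S487 F1736: (24.89,119.15) → (54.33,105.75) → (211.17,66.56)

[5] `<circle>` circle, #008000→score S487 F1736: (67.27,168.05) → (64.44,176.75) → (57.04,182.13) → (47.90,182.13) → (40.50,176.75) → (37.67,168.05) → (40.50,159.35) → (47.90,153.97) → (57.04,153.97) → (64.44,159.35) → (67.27,168.05) (closed)

(bCNC post)
(Date: synthetic)
G21
G90
G00 X221.05 Y173.13
M3 S487
G01 X203.97 Y152.75 F1736
G01 X176.36 Y123.09
G01 X147.74 Y90.09
G01 X127.63 Y59.66
G01 X125.55 Y37.73
M5
G00 X23.94 Y40.16
M3 S487
G01 X216.03 Y101.43 F1736
G01 X251.56 Y150.60
G01 X231.78 Y151.39
G01 X12.84 Y85.65
M5
G00 X263.51 Y54.45
M3 S487
G01 X248.80 Y56.42 F1736
G01 X227.45 Y51.63
G01 X207.31 Y42.97
G01 X196.19 Y33.34
G01 X201.93 Y25.65
M5
G00 X24.89 Y119.15
M3 S487
G01 X54.33 Y105.75 F1736
G01 X211.17 Y66.56
M5
G00 X67.27 Y168.05
M3 S487
G01 X64.44 Y176.75 F1736
G01 X57.04 Y182.13
G01 X47.90 Y182.13
G01 X40.50 Y176.75
G01 X37.67 Y168.05
G01 X40.50 Y159.35
G01 X47.90 Y153.97
G01 X57.04 Y153.97
G01 X64.44 Y159.35
G01 X67.27 Y168.05
M5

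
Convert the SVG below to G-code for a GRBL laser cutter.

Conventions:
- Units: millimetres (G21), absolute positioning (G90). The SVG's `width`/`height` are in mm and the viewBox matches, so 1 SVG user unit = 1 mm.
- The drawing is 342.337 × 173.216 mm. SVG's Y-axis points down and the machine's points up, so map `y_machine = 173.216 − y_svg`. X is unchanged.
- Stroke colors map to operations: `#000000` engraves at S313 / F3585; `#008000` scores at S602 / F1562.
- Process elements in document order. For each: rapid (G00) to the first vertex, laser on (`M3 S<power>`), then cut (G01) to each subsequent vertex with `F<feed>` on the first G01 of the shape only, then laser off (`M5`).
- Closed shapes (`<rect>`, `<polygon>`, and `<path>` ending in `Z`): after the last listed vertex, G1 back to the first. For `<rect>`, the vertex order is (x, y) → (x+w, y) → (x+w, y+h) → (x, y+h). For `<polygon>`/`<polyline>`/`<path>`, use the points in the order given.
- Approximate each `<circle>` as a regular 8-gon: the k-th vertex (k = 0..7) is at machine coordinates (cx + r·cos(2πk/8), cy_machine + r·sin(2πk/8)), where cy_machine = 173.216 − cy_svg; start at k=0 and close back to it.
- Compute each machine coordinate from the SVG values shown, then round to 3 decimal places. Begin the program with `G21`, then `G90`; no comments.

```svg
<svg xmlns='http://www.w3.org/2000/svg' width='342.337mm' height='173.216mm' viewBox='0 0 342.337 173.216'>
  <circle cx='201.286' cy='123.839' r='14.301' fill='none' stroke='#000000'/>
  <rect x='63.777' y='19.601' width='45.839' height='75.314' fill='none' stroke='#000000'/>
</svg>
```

G21
G90
G00 X215.587 Y49.377
M3 S313
G01 X211.398 Y59.489 F3585
G01 X201.286 Y63.678
G01 X191.174 Y59.489
G01 X186.985 Y49.377
G01 X191.174 Y39.265
G01 X201.286 Y35.076
G01 X211.398 Y39.265
G01 X215.587 Y49.377
M5
G00 X63.777 Y153.615
M3 S313
G01 X109.616 Y153.615 F3585
G01 X109.616 Y78.301
G01 X63.777 Y78.301
G01 X63.777 Y153.615
M5

Since the viewBox matches the mm dimensions, user units are millimetres directly. The only transform is the Y-flip y_m = 173.216 − y_svg.

Shape 1 is a circle drawn with `<circle>`. Its stroke #000000 means engrave at S313, F3585. After flipping Y the toolpath is (215.587,49.377) → (211.398,59.489) → (201.286,63.678) → (191.174,59.489) → (186.985,49.377) → (191.174,39.265) → (201.286,35.076) → (211.398,39.265) → (215.587,49.377), returning to the start.

Shape 2 is a rectangle drawn with `<rect>`. Its stroke #000000 means engrave at S313, F3585. After flipping Y the toolpath is (63.777,153.615) → (109.616,153.615) → (109.616,78.301) → (63.777,78.301) → (63.777,153.615), returning to the start.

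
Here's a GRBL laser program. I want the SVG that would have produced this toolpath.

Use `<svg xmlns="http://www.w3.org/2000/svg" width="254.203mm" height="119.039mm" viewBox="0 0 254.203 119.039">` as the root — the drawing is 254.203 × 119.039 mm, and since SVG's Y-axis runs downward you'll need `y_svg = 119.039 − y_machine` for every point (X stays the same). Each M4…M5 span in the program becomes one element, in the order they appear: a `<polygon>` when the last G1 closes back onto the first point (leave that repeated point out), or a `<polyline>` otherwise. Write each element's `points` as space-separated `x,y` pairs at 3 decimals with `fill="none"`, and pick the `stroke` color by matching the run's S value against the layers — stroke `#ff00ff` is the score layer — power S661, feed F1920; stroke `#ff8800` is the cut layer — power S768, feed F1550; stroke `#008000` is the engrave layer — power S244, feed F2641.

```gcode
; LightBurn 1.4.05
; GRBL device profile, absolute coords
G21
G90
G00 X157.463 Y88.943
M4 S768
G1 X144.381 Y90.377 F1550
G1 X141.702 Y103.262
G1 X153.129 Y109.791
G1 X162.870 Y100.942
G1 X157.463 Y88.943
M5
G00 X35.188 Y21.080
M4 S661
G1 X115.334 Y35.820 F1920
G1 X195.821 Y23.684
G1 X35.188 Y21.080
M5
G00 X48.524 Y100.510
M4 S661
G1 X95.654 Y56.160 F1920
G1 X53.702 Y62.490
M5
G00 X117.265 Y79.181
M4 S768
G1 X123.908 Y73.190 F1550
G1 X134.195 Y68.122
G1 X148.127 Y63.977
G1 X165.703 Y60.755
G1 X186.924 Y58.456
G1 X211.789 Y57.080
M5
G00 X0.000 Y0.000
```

<svg xmlns="http://www.w3.org/2000/svg" width="254.203mm" height="119.039mm" viewBox="0 0 254.203 119.039">
  <polygon points="157.463,30.096 144.381,28.662 141.702,15.777 153.129,9.248 162.870,18.097" fill="none" stroke="#ff8800"/>
  <polygon points="35.188,97.959 115.334,83.219 195.821,95.355" fill="none" stroke="#ff00ff"/>
  <polyline points="48.524,18.529 95.654,62.879 53.702,56.549" fill="none" stroke="#ff00ff"/>
  <polyline points="117.265,39.858 123.908,45.849 134.195,50.917 148.127,55.062 165.703,58.284 186.924,60.583 211.789,61.959" fill="none" stroke="#ff8800"/>
</svg>

y_svg = 119.039 − y_m.

[1] S768→`#ff8800` (cut); closed run; points: 157.463,30.096 144.381,28.662 141.702,15.777 153.129,9.248 162.870,18.097

[2] S661→`#ff00ff` (score); closed run; points: 35.188,97.959 115.334,83.219 195.821,95.355

[3] S661→`#ff00ff` (score); open run; points: 48.524,18.529 95.654,62.879 53.702,56.549

[4] S768→`#ff8800` (cut); open run; points: 117.265,39.858 123.908,45.849 134.195,50.917 148.127,55.062 165.703,58.284 186.924,60.583 211.789,61.959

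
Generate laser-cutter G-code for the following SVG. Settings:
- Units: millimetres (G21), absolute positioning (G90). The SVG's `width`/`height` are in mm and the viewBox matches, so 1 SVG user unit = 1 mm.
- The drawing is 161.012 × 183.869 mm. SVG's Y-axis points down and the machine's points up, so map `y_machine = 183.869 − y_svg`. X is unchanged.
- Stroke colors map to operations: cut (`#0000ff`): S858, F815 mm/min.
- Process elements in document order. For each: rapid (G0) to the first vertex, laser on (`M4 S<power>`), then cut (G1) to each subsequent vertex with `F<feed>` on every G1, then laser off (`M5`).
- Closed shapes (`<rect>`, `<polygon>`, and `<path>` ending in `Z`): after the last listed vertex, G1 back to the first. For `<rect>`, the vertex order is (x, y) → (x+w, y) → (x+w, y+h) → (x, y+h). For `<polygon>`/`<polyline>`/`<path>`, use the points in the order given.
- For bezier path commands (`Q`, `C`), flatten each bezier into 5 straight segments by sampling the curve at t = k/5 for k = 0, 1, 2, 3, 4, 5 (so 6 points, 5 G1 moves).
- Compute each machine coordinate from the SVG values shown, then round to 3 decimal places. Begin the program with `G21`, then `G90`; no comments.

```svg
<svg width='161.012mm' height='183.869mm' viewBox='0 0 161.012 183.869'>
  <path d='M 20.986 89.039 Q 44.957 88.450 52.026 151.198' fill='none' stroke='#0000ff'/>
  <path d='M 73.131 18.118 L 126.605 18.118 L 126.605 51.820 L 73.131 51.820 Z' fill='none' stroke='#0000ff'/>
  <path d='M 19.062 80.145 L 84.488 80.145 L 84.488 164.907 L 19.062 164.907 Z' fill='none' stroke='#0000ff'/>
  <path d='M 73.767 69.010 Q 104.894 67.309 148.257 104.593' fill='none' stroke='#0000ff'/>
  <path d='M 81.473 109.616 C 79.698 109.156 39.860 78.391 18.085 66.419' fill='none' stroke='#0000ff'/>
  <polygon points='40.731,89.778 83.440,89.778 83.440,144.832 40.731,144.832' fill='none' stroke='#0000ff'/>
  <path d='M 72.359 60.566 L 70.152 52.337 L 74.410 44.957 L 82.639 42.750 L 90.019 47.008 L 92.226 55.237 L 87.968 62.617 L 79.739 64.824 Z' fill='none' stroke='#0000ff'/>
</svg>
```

Since the viewBox matches the mm dimensions, user units are millimetres directly. The only transform is the Y-flip y_m = 183.869 − y_svg.

Shape 1 is a quadratic bezier drawn with `<path>`. Its stroke #0000ff means cut at S858, F815. After flipping Y the toolpath is (20.986,94.830) → (29.898,92.532) → (37.458,85.167) → (43.666,72.735) → (48.522,55.237) → (52.026,32.671).

Shape 2 is a rectangle drawn with `<path>`. Its stroke #0000ff means cut at S858, F815. After flipping Y the toolpath is (73.131,165.751) → (126.605,165.751) → (126.605,132.049) → (73.131,132.049) → (73.131,165.751), returning to the start.

Shape 3 is a rectangle drawn with `<path>`. Its stroke #0000ff means cut at S858, F815. After flipping Y the toolpath is (19.062,103.724) → (84.488,103.724) → (84.488,18.962) → (19.062,18.962) → (19.062,103.724), returning to the start.

Shape 4 is a quadratic bezier drawn with `<path>`. Its stroke #0000ff means cut at S858, F815. After flipping Y the toolpath is (73.767,114.859) → (86.707,113.980) → (100.626,109.982) → (115.524,102.866) → (131.401,92.630) → (148.257,79.276).

Shape 5 is a cubic bezier drawn with `<path>`. Its stroke #0000ff means cut at S858, F815. After flipping Y the toolpath is (81.473,74.253) → (76.289,77.773) → (64.665,86.209) → (49.293,97.205) → (32.869,108.404) → (18.085,117.450).

Shape 6 is a rectangle drawn with `<polygon>`. Its stroke #0000ff means cut at S858, F815. After flipping Y the toolpath is (40.731,94.091) → (83.440,94.091) → (83.440,39.037) → (40.731,39.037) → (40.731,94.091), returning to the start.

Shape 7 is a regular polygon drawn with `<path>`. Its stroke #0000ff means cut at S858, F815. After flipping Y the toolpath is (72.359,123.303) → (70.152,131.532) → (74.410,138.912) → (82.639,141.119) → (90.019,136.861) → (92.226,128.632) → (87.968,121.252) → (79.739,119.045) → (72.359,123.303), returning to the start.

G21
G90
G0 X20.986 Y94.830
M4 S858
G1 X29.898 Y92.532 F815
G1 X37.458 Y85.167 F815
G1 X43.666 Y72.735 F815
G1 X48.522 Y55.237 F815
G1 X52.026 Y32.671 F815
M5
G0 X73.131 Y165.751
M4 S858
G1 X126.605 Y165.751 F815
G1 X126.605 Y132.049 F815
G1 X73.131 Y132.049 F815
G1 X73.131 Y165.751 F815
M5
G0 X19.062 Y103.724
M4 S858
G1 X84.488 Y103.724 F815
G1 X84.488 Y18.962 F815
G1 X19.062 Y18.962 F815
G1 X19.062 Y103.724 F815
M5
G0 X73.767 Y114.859
M4 S858
G1 X86.707 Y113.980 F815
G1 X100.626 Y109.982 F815
G1 X115.524 Y102.866 F815
G1 X131.401 Y92.630 F815
G1 X148.257 Y79.276 F815
M5
G0 X81.473 Y74.253
M4 S858
G1 X76.289 Y77.773 F815
G1 X64.665 Y86.209 F815
G1 X49.293 Y97.205 F815
G1 X32.869 Y108.404 F815
G1 X18.085 Y117.450 F815
M5
G0 X40.731 Y94.091
M4 S858
G1 X83.440 Y94.091 F815
G1 X83.440 Y39.037 F815
G1 X40.731 Y39.037 F815
G1 X40.731 Y94.091 F815
M5
G0 X72.359 Y123.303
M4 S858
G1 X70.152 Y131.532 F815
G1 X74.410 Y138.912 F815
G1 X82.639 Y141.119 F815
G1 X90.019 Y136.861 F815
G1 X92.226 Y128.632 F815
G1 X87.968 Y121.252 F815
G1 X79.739 Y119.045 F815
G1 X72.359 Y123.303 F815
M5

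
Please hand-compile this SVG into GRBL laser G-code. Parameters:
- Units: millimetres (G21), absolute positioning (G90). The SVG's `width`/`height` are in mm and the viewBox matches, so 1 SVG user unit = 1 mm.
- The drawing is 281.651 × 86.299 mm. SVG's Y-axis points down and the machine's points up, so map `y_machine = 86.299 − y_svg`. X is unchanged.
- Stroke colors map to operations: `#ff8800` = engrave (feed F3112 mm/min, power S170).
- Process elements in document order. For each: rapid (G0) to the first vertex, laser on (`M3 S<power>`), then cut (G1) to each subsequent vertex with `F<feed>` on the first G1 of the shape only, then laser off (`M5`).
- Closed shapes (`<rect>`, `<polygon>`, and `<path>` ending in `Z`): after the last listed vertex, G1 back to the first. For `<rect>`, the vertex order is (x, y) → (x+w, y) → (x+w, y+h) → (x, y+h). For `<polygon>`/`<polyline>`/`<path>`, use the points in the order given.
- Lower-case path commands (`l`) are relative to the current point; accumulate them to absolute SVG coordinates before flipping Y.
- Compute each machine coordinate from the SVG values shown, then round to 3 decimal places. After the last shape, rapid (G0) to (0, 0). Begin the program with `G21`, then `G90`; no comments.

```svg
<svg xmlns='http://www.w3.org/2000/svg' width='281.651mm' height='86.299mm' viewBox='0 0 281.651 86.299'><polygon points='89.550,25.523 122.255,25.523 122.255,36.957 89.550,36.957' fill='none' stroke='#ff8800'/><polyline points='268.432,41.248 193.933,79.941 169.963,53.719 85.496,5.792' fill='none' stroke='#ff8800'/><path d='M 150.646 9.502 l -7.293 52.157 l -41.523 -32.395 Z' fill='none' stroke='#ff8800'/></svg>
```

G21
G90
G0 X89.550 Y60.776
M3 S170
G1 X122.255 Y60.776 F3112
G1 X122.255 Y49.342
G1 X89.550 Y49.342
G1 X89.550 Y60.776
M5
G0 X268.432 Y45.051
M3 S170
G1 X193.933 Y6.358 F3112
G1 X169.963 Y32.580
G1 X85.496 Y80.507
M5
G0 X150.646 Y76.797
M3 S170
G1 X143.353 Y24.640 F3112
G1 X101.830 Y57.035
G1 X150.646 Y76.797
M5
G0 X0.000 Y0.000

1 u = 1 mm; y_m = 86.299 − y.

[1] `<polygon>` rectangle, #ff8800→engrave S170 F3112: (89.550,60.776) → (122.255,60.776) → (122.255,49.342) → (89.550,49.342) → (89.550,60.776) (closed)

[2] `<polyline>` open polyline, #ff8800→engrave S170 F3112: (268.432,45.051) → (193.933,6.358) → (169.963,32.580) → (85.496,80.507)

[3] `<path>` regular polygon, #ff8800→engrave S170 F3112: (150.646,76.797) → (143.353,24.640) → (101.830,57.035) → (150.646,76.797) (closed)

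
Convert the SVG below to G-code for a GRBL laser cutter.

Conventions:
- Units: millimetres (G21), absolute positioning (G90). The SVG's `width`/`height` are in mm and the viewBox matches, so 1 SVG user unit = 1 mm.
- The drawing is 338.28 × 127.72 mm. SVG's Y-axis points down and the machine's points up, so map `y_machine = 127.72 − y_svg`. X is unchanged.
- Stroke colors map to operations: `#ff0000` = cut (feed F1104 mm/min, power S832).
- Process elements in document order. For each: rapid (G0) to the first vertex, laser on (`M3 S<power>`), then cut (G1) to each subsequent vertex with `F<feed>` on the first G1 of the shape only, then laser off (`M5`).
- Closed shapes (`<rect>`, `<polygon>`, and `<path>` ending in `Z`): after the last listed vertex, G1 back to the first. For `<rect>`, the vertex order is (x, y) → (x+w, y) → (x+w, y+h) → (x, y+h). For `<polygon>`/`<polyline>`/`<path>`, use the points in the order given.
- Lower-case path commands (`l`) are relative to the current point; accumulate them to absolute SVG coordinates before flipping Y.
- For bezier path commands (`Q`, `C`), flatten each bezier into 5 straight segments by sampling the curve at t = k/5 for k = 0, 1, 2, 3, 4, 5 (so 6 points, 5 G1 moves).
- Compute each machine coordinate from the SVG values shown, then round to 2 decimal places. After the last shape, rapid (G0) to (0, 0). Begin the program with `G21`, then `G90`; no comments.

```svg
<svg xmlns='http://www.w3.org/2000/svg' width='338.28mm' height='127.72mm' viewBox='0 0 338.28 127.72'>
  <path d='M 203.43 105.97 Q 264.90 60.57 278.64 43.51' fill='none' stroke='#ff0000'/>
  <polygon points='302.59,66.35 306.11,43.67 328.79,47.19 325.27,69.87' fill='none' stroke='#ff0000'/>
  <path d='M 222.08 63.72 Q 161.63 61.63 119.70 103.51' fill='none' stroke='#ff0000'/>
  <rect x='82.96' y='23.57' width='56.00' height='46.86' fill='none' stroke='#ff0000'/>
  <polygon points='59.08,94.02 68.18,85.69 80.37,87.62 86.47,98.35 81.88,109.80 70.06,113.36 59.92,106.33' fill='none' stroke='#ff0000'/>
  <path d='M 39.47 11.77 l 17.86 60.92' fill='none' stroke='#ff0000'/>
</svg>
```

viewBox `0 0 338.28 127.72` with mm width/height → 1 unit = 1 mm. Flip: y_m = 127.72 − y_svg.

**Shape 1** — `<path>` quadratic bezier, stroke `#ff0000` → cut (S832, F1104). Control points (SVG): P0=(203.43,105.97), P1=(264.90,60.57), P2=(278.64,43.51); sampled at t=k/5. Machine vertices: (203.43,21.75) → (226.11,38.78) → (244.97,53.54) → (260.01,66.03) → (271.23,76.25) → (278.64,84.21). Open path.

**Shape 2** — `<polygon>` regular polygon, stroke `#ff0000` → cut (S832, F1104). Machine vertices: (302.59,61.37) → (306.11,84.05) → (328.79,80.53) → (325.27,57.85) → (302.59,61.37). Closed: final G1 returns to the first vertex.

**Shape 3** — `<path>` quadratic bezier, stroke `#ff0000` → cut (S832, F1104). Control points (SVG): P0=(222.08,63.72), P1=(161.63,61.63), P2=(119.70,103.51); sampled at t=k/5. Machine vertices: (222.08,64.00) → (198.64,63.08) → (176.68,58.64) → (156.21,50.68) → (137.21,39.20) → (119.70,24.21). Open path.

**Shape 4** — `<rect>` rectangle, stroke `#ff0000` → cut (S832, F1104). Machine vertices: (82.96,104.15) → (138.96,104.15) → (138.96,57.29) → (82.96,57.29) → (82.96,104.15). Closed: final G1 returns to the first vertex.

**Shape 5** — `<polygon>` regular polygon, stroke `#ff0000` → cut (S832, F1104). Machine vertices: (59.08,33.70) → (68.18,42.03) → (80.37,40.10) → (86.47,29.37) → (81.88,17.92) → (70.06,14.36) → (59.92,21.39) → (59.08,33.70). Closed: final G1 returns to the first vertex.

**Shape 6** — `<path>` line segment, stroke `#ff0000` → cut (S832, F1104). Machine vertices: (39.47,115.95) → (57.33,55.03). Open path.

G21
G90
G0 X203.43 Y21.75
M3 S832
G1 X226.11 Y38.78 F1104
G1 X244.97 Y53.54
G1 X260.01 Y66.03
G1 X271.23 Y76.25
G1 X278.64 Y84.21
M5
G0 X302.59 Y61.37
M3 S832
G1 X306.11 Y84.05 F1104
G1 X328.79 Y80.53
G1 X325.27 Y57.85
G1 X302.59 Y61.37
M5
G0 X222.08 Y64.00
M3 S832
G1 X198.64 Y63.08 F1104
G1 X176.68 Y58.64
G1 X156.21 Y50.68
G1 X137.21 Y39.20
G1 X119.70 Y24.21
M5
G0 X82.96 Y104.15
M3 S832
G1 X138.96 Y104.15 F1104
G1 X138.96 Y57.29
G1 X82.96 Y57.29
G1 X82.96 Y104.15
M5
G0 X59.08 Y33.70
M3 S832
G1 X68.18 Y42.03 F1104
G1 X80.37 Y40.10
G1 X86.47 Y29.37
G1 X81.88 Y17.92
G1 X70.06 Y14.36
G1 X59.92 Y21.39
G1 X59.08 Y33.70
M5
G0 X39.47 Y115.95
M3 S832
G1 X57.33 Y55.03 F1104
M5
G0 X0.00 Y0.00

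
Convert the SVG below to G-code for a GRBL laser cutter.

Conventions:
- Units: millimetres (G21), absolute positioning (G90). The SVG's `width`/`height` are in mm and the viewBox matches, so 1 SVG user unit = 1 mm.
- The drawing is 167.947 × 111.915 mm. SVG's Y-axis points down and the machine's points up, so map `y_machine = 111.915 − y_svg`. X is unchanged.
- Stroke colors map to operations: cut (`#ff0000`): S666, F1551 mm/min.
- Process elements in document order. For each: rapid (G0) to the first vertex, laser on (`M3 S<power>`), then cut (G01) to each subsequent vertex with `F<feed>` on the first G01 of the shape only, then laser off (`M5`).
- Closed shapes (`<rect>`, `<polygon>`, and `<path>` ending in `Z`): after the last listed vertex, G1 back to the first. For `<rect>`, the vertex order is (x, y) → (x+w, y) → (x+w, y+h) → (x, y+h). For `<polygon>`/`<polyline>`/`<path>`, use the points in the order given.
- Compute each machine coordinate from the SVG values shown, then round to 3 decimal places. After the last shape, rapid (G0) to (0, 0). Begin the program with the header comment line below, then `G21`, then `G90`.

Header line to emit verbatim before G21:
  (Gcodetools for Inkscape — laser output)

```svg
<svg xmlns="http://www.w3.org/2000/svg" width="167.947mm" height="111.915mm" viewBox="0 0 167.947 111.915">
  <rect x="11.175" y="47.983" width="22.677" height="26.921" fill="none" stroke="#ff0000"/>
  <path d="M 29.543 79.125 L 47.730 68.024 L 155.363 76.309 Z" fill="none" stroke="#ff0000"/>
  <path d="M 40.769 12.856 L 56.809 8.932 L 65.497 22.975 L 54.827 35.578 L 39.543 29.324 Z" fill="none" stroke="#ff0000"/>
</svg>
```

viewBox `0 0 167.947 111.915` with mm width/height → 1 unit = 1 mm. Flip: y_m = 111.915 − y_svg.

**Shape 1** — `<rect>` rectangle, stroke `#ff0000` → cut (S666, F1551). Machine vertices: (11.175,63.932) → (33.852,63.932) → (33.852,37.011) → (11.175,37.011) → (11.175,63.932). Closed: final G1 returns to the first vertex.

**Shape 2** — `<path>` closed polygon, stroke `#ff0000` → cut (S666, F1551). Machine vertices: (29.543,32.790) → (47.730,43.891) → (155.363,35.606) → (29.543,32.790). Closed: final G1 returns to the first vertex.

**Shape 3** — `<path>` regular polygon, stroke `#ff0000` → cut (S666, F1551). Machine vertices: (40.769,99.059) → (56.809,102.983) → (65.497,88.940) → (54.827,76.337) → (39.543,82.591) → (40.769,99.059). Closed: final G1 returns to the first vertex.

(Gcodetools for Inkscape — laser output)
G21
G90
G0 X11.175 Y63.932
M3 S666
G01 X33.852 Y63.932 F1551
G01 X33.852 Y37.011
G01 X11.175 Y37.011
G01 X11.175 Y63.932
M5
G0 X29.543 Y32.790
M3 S666
G01 X47.730 Y43.891 F1551
G01 X155.363 Y35.606
G01 X29.543 Y32.790
M5
G0 X40.769 Y99.059
M3 S666
G01 X56.809 Y102.983 F1551
G01 X65.497 Y88.940
G01 X54.827 Y76.337
G01 X39.543 Y82.591
G01 X40.769 Y99.059
M5
G0 X0.000 Y0.000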